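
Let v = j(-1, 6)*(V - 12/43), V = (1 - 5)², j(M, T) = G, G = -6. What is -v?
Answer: 4056/43 ≈ 94.326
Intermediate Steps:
j(M, T) = -6
V = 16 (V = (-4)² = 16)
v = -4056/43 (v = -6*(16 - 12/43) = -6*676/43 = -4056/43 ≈ -94.326)
-v = -1*(-4056/43) = 4056/43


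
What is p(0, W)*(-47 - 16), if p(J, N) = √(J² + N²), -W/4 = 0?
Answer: 0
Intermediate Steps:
W = 0 (W = -4*0 = 0)
p(0, W)*(-47 - 16) = √(0² + 0²)*(-47 - 16) = √(0 + 0)*(-63) = √0*(-63) = 0*(-63) = 0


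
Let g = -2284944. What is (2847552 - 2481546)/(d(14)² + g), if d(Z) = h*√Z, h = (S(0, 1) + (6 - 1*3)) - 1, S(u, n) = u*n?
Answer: -183003/1142444 ≈ -0.16019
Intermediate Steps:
S(u, n) = n*u
h = 2 (h = (1*0 + (6 - 1*3)) - 1 = (0 + (6 - 3)) - 1 = (0 + 3) - 1 = 3 - 1 = 2)
d(Z) = 2*√Z
(2847552 - 2481546)/(d(14)² + g) = (2847552 - 2481546)/((2*√14)² - 2284944) = 366006/(56 - 2284944) = 366006/(-2284888) = 366006*(-1/2284888) = -183003/1142444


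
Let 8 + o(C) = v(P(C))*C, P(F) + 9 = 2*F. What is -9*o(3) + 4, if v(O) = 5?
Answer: -59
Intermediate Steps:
P(F) = -9 + 2*F
o(C) = -8 + 5*C
-9*o(3) + 4 = -9*(-8 + 5*3) + 4 = -9*(-8 + 15) + 4 = -9*7 + 4 = -63 + 4 = -59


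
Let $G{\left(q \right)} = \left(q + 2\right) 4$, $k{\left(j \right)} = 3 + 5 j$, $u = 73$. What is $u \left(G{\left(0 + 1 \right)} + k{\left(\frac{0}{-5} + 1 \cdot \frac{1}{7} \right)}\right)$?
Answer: $\frac{8030}{7} \approx 1147.1$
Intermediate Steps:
$G{\left(q \right)} = 8 + 4 q$ ($G{\left(q \right)} = \left(2 + q\right) 4 = 8 + 4 q$)
$u \left(G{\left(0 + 1 \right)} + k{\left(\frac{0}{-5} + 1 \cdot \frac{1}{7} \right)}\right) = 73 \left(\left(8 + 4 \left(0 + 1\right)\right) + \left(3 + 5 \left(\frac{0}{-5} + 1 \cdot \frac{1}{7}\right)\right)\right) = 73 \left(\left(8 + 4 \cdot 1\right) + \left(3 + 5 \left(0 \left(- \frac{1}{5}\right) + 1 \cdot \frac{1}{7}\right)\right)\right) = 73 \left(\left(8 + 4\right) + \left(3 + 5 \left(0 + \frac{1}{7}\right)\right)\right) = 73 \left(12 + \left(3 + 5 \cdot \frac{1}{7}\right)\right) = 73 \left(12 + \left(3 + \frac{5}{7}\right)\right) = 73 \left(12 + \frac{26}{7}\right) = 73 \cdot \frac{110}{7} = \frac{8030}{7}$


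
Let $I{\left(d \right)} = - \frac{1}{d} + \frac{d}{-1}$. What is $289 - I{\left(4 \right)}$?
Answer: $\frac{1173}{4} \approx 293.25$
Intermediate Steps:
$I{\left(d \right)} = - d - \frac{1}{d}$ ($I{\left(d \right)} = - \frac{1}{d} + d \left(-1\right) = - \frac{1}{d} - d = - d - \frac{1}{d}$)
$289 - I{\left(4 \right)} = 289 - \left(\left(-1\right) 4 - \frac{1}{4}\right) = 289 - \left(-4 - \frac{1}{4}\right) = 289 - - \frac{17}{4} = 289 + \frac{17}{4} = \frac{1173}{4}$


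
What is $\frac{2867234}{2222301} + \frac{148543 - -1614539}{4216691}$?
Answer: $\frac{16008338694376}{9370756625991} \approx 1.7083$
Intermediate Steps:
$\frac{2867234}{2222301} + \frac{148543 - -1614539}{4216691} = 2867234 \cdot \frac{1}{2222301} + \left(148543 + 1614539\right) \frac{1}{4216691} = \frac{2867234}{2222301} + 1763082 \cdot \frac{1}{4216691} = \frac{2867234}{2222301} + \frac{1763082}{4216691} = \frac{16008338694376}{9370756625991}$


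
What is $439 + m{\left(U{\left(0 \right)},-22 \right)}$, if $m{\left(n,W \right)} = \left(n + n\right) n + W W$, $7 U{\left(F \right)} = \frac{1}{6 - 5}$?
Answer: $\frac{45229}{49} \approx 923.04$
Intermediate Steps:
$U{\left(F \right)} = \frac{1}{7}$ ($U{\left(F \right)} = \frac{1}{7 \left(6 - 5\right)} = \frac{1}{7 \cdot 1} = \frac{1}{7} \cdot 1 = \frac{1}{7}$)
$m{\left(n,W \right)} = W^{2} + 2 n^{2}$ ($m{\left(n,W \right)} = 2 n n + W^{2} = 2 n^{2} + W^{2} = W^{2} + 2 n^{2}$)
$439 + m{\left(U{\left(0 \right)},-22 \right)} = 439 + \left(\left(-22\right)^{2} + \frac{2}{49}\right) = 439 + \left(484 + 2 \cdot \frac{1}{49}\right) = 439 + \left(484 + \frac{2}{49}\right) = 439 + \frac{23718}{49} = \frac{45229}{49}$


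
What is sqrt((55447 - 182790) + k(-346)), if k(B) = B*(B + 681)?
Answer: I*sqrt(243253) ≈ 493.21*I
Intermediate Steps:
k(B) = B*(681 + B)
sqrt((55447 - 182790) + k(-346)) = sqrt((55447 - 182790) - 346*(681 - 346)) = sqrt(-127343 - 346*335) = sqrt(-127343 - 115910) = sqrt(-243253) = I*sqrt(243253)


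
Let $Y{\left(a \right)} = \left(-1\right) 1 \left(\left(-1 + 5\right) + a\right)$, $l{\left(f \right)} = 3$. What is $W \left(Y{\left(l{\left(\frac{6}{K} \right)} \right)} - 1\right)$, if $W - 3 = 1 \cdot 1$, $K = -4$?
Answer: $-32$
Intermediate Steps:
$W = 4$ ($W = 3 + 1 \cdot 1 = 3 + 1 = 4$)
$Y{\left(a \right)} = -4 - a$ ($Y{\left(a \right)} = - (4 + a) = -4 - a$)
$W \left(Y{\left(l{\left(\frac{6}{K} \right)} \right)} - 1\right) = 4 \left(\left(-4 - 3\right) - 1\right) = 4 \left(-7 - 1\right) = 4 \left(-8\right) = -32$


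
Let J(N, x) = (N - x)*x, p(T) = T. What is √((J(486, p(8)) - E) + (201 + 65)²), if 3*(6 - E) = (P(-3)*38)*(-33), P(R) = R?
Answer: 2*√18957 ≈ 275.37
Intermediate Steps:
E = -1248 (E = 6 - (-3*38)*(-33)/3 = 6 - (-38)*(-33) = 6 - ⅓*3762 = 6 - 1254 = -1248)
J(N, x) = x*(N - x)
√((J(486, p(8)) - E) + (201 + 65)²) = √((8*(486 - 1*8) - 1*(-1248)) + (201 + 65)²) = √((8*(486 - 8) + 1248) + 266²) = √((8*478 + 1248) + 70756) = √((3824 + 1248) + 70756) = √(5072 + 70756) = √75828 = 2*√18957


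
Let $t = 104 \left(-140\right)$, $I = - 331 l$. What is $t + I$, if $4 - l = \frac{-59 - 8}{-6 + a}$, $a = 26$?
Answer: $- \frac{339857}{20} \approx -16993.0$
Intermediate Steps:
$l = \frac{147}{20}$ ($l = 4 - \frac{-59 - 8}{-6 + 26} = 4 - - \frac{67}{20} = 4 + \frac{67}{20} = \frac{147}{20} \approx 7.35$)
$I = - \frac{48657}{20}$ ($I = \left(-331\right) \frac{147}{20} = - \frac{48657}{20} \approx -2432.9$)
$t = -14560$
$t + I = -14560 - \frac{48657}{20} = - \frac{339857}{20}$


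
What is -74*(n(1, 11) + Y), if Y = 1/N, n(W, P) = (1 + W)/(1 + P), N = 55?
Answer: -2257/165 ≈ -13.679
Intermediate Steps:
n(W, P) = (1 + W)/(1 + P)
Y = 1/55 ≈ 0.018182
-74*(n(1, 11) + Y) = -74*((1 + 1)/(1 + 11) + 1/55) = -74*(2/12 + 1/55) = -74*((1/12)*2 + 1/55) = -74*(⅙ + 1/55) = -74*61/330 = -2257/165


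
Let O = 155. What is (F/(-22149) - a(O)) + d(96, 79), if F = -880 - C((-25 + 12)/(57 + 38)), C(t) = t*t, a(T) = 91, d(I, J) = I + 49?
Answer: 10802257319/199894725 ≈ 54.040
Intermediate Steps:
d(I, J) = 49 + I
C(t) = t²
F = -7942169/9025 (F = -880 - ((-25 + 12)/(57 + 38))² = -880 - (-13/95)² = -880 - 1*169/9025 = -880 - 169/9025 = -7942169/9025 ≈ -880.02)
(F/(-22149) - a(O)) + d(96, 79) = (-7942169/9025/(-22149) - 1*91) + (49 + 96) = (-7942169/9025*(-1/22149) - 91) + 145 = (7942169/199894725 - 91) + 145 = -18182477806/199894725 + 145 = 10802257319/199894725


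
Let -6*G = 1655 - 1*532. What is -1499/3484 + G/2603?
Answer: -13661957/27206556 ≈ -0.50216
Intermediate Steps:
G = -1123/6 (G = -(1655 - 1*532)/6 = -(1655 - 532)/6 = -⅙*1123 = -1123/6 ≈ -187.17)
-1499/3484 + G/2603 = -1499/3484 - 1123/6/2603 = -1499*1/3484 - 1123/6*1/2603 = -1499/3484 - 1123/15618 = -13661957/27206556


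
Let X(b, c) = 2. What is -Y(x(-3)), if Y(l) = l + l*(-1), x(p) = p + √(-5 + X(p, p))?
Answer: 0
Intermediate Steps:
x(p) = p + I*√3 (x(p) = p + √(-5 + 2) = p + √(-3) = p + I*√3)
Y(l) = 0 (Y(l) = l - l = 0)
-Y(x(-3)) = -1*0 = 0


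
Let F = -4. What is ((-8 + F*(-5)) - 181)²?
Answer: 28561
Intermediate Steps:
((-8 + F*(-5)) - 181)² = ((-8 - 4*(-5)) - 181)² = ((-8 + 20) - 181)² = (12 - 181)² = (-169)² = 28561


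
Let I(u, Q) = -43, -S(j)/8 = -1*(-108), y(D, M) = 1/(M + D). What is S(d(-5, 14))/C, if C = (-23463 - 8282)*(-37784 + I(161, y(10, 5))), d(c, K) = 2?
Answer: -32/44474745 ≈ -7.1951e-7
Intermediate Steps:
y(D, M) = 1/(D + M)
S(j) = -864 (S(j) = -(-8)*(-108) = -8*108 = -864)
C = 1200818115 (C = (-23463 - 8282)*(-37784 - 43) = -31745*(-37827) = 1200818115)
S(d(-5, 14))/C = -864/1200818115 = -864*1/1200818115 = -32/44474745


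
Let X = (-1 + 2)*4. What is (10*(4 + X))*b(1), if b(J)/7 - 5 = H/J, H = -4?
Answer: 560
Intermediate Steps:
b(J) = 35 - 28/J (b(J) = 35 + 7*(-4/J) = 35 - 28/J)
X = 4 (X = 1*4 = 4)
(10*(4 + X))*b(1) = (10*(4 + 4))*(35 - 28/1) = (10*8)*(35 - 28*1) = 80*(35 - 28) = 80*7 = 560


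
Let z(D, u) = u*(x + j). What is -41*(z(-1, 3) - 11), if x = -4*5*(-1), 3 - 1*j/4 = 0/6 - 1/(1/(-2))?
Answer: -2501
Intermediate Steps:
j = 4 (j = 12 - 4*(0/6 - 1/(1/(-2))) = 12 - 4*(0*(⅙) - 1/(-½)) = 12 - 4*(0 - 1*(-2)) = 12 - 4*(0 + 2) = 12 - 4*2 = 12 - 8 = 4)
x = 20 (x = -20*(-1) = 20)
z(D, u) = 24*u (z(D, u) = u*(20 + 4) = u*24 = 24*u)
-41*(z(-1, 3) - 11) = -41*(24*3 - 11) = -41*(72 - 11) = -41*61 = -2501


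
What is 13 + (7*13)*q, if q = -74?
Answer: -6721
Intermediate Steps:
13 + (7*13)*q = 13 + (7*13)*(-74) = 13 + 91*(-74) = 13 - 6734 = -6721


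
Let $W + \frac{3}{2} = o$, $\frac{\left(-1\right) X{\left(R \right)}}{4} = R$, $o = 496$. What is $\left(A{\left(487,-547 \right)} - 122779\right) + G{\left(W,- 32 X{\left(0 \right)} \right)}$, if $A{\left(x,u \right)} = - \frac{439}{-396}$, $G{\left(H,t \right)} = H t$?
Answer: $- \frac{48620045}{396} \approx -1.2278 \cdot 10^{5}$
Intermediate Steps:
$X{\left(R \right)} = - 4 R$
$W = \frac{989}{2}$ ($W = - \frac{3}{2} + 496 = \frac{989}{2} \approx 494.5$)
$A{\left(x,u \right)} = \frac{439}{396}$ ($A{\left(x,u \right)} = \left(-439\right) \left(- \frac{1}{396}\right) = \frac{439}{396}$)
$\left(A{\left(487,-547 \right)} - 122779\right) + G{\left(W,- 32 X{\left(0 \right)} \right)} = \left(\frac{439}{396} - 122779\right) + \frac{989 \left(- 32 \left(\left(-4\right) 0\right)\right)}{2} = - \frac{48620045}{396} + \frac{989 \left(\left(-32\right) 0\right)}{2} = - \frac{48620045}{396} + \frac{989}{2} \cdot 0 = - \frac{48620045}{396} + 0 = - \frac{48620045}{396}$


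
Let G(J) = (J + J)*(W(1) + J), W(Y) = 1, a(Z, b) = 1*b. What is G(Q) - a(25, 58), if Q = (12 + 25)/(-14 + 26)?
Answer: -2363/72 ≈ -32.819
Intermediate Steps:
a(Z, b) = b
Q = 37/12 ≈ 3.0833
G(J) = 2*J*(1 + J) (G(J) = (J + J)*(1 + J) = (2*J)*(1 + J) = 2*J*(1 + J))
G(Q) - a(25, 58) = 2*(37/12)*(1 + 37/12) - 1*58 = 2*(37/12)*(49/12) - 58 = 1813/72 - 58 = -2363/72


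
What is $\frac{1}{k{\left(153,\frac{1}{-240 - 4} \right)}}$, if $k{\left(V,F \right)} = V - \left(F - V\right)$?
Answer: $\frac{244}{74665} \approx 0.0032679$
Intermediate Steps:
$k{\left(V,F \right)} = - F + 2 V$
$\frac{1}{k{\left(153,\frac{1}{-240 - 4} \right)}} = \frac{1}{- \frac{1}{-240 - 4} + 2 \cdot 153} = \frac{1}{- \frac{1}{-244} + 306} = \frac{1}{\left(-1\right) \left(- \frac{1}{244}\right) + 306} = \frac{1}{\frac{1}{244} + 306} = \frac{1}{\frac{74665}{244}} = \frac{244}{74665}$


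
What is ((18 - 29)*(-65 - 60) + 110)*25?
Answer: 37125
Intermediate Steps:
((18 - 29)*(-65 - 60) + 110)*25 = (-11*(-125) + 110)*25 = (1375 + 110)*25 = 1485*25 = 37125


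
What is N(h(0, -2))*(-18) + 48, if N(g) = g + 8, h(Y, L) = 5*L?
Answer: 84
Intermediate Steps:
N(g) = 8 + g
N(h(0, -2))*(-18) + 48 = (8 + 5*(-2))*(-18) + 48 = (8 - 10)*(-18) + 48 = -2*(-18) + 48 = 36 + 48 = 84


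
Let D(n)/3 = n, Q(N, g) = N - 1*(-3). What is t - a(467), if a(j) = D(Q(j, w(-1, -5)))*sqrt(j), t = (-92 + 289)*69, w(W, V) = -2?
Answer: 13593 - 1410*sqrt(467) ≈ -16877.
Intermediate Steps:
Q(N, g) = 3 + N (Q(N, g) = N + 3 = 3 + N)
t = 13593 (t = 197*69 = 13593)
D(n) = 3*n
a(j) = sqrt(j)*(9 + 3*j) (a(j) = (3*(3 + j))*sqrt(j) = (9 + 3*j)*sqrt(j) = sqrt(j)*(9 + 3*j))
t - a(467) = 13593 - 3*sqrt(467)*(3 + 467) = 13593 - 3*sqrt(467)*470 = 13593 - 1410*sqrt(467)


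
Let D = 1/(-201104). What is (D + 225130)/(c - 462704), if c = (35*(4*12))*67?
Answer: -45274543519/70415358976 ≈ -0.64296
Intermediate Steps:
D = -1/201104 ≈ -4.9725e-6
c = 112560 (c = (35*48)*67 = 1680*67 = 112560)
(D + 225130)/(c - 462704) = (-1/201104 + 225130)/(112560 - 462704) = (45274543519/201104)/(-350144) = (45274543519/201104)*(-1/350144) = -45274543519/70415358976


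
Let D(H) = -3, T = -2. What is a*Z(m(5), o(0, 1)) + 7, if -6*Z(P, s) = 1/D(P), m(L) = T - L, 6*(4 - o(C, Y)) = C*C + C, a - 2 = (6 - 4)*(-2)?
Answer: 62/9 ≈ 6.8889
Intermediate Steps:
a = -2 (a = 2 + (6 - 4)*(-2) = 2 + 2*(-2) = 2 - 4 = -2)
o(C, Y) = 4 - C/6 - C²/6 (o(C, Y) = 4 - (C*C + C)/6 = 4 - (C² + C)/6 = 4 - (C + C²)/6 = 4 + (-C/6 - C²/6) = 4 - C/6 - C²/6)
m(L) = -2 - L
Z(P, s) = 1/18 (Z(P, s) = -⅙/(-3) = -⅙*(-⅓) = 1/18)
a*Z(m(5), o(0, 1)) + 7 = -2*1/18 + 7 = -⅑ + 7 = 62/9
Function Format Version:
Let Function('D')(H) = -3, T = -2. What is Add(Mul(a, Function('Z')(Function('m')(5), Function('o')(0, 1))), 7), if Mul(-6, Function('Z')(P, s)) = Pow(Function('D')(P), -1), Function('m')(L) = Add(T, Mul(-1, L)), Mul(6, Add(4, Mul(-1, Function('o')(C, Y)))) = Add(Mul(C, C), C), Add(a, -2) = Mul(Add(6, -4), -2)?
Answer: Rational(62, 9) ≈ 6.8889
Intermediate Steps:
a = -2 (a = Add(2, Mul(Add(6, -4), -2)) = Add(2, Mul(2, -2)) = Add(2, -4) = -2)
Function('o')(C, Y) = Add(4, Mul(Rational(-1, 6), C), Mul(Rational(-1, 6), Pow(C, 2))) (Function('o')(C, Y) = Add(4, Mul(Rational(-1, 6), Add(Mul(C, C), C))) = Add(4, Mul(Rational(-1, 6), Add(Pow(C, 2), C))) = Add(4, Mul(Rational(-1, 6), Add(C, Pow(C, 2)))) = Add(4, Add(Mul(Rational(-1, 6), C), Mul(Rational(-1, 6), Pow(C, 2)))) = Add(4, Mul(Rational(-1, 6), C), Mul(Rational(-1, 6), Pow(C, 2))))
Function('m')(L) = Add(-2, Mul(-1, L))
Function('Z')(P, s) = Rational(1, 18) (Function('Z')(P, s) = Mul(Rational(-1, 6), Pow(-3, -1)) = Mul(Rational(-1, 6), Rational(-1, 3)) = Rational(1, 18))
Add(Mul(a, Function('Z')(Function('m')(5), Function('o')(0, 1))), 7) = Add(Mul(-2, Rational(1, 18)), 7) = Add(Rational(-1, 9), 7) = Rational(62, 9)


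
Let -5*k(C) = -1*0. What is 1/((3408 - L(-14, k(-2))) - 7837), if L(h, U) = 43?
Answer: -1/4472 ≈ -0.00022361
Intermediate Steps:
k(C) = 0 (k(C) = -(-1)*0/5 = -1/5*0 = 0)
1/((3408 - L(-14, k(-2))) - 7837) = 1/((3408 - 1*43) - 7837) = 1/((3408 - 43) - 7837) = 1/(3365 - 7837) = 1/(-4472) = -1/4472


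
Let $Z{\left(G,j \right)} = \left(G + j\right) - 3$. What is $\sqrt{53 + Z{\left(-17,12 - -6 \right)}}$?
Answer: $\sqrt{51} \approx 7.1414$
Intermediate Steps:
$Z{\left(G,j \right)} = -3 + G + j$
$\sqrt{53 + Z{\left(-17,12 - -6 \right)}} = \sqrt{53 - 2} = \sqrt{51}$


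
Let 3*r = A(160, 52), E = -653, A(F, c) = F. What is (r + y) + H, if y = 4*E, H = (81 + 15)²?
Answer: 19972/3 ≈ 6657.3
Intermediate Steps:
H = 9216 (H = 96² = 9216)
r = 160/3 (r = (⅓)*160 = 160/3 ≈ 53.333)
y = -2612 (y = 4*(-653) = -2612)
(r + y) + H = (160/3 - 2612) + 9216 = -7676/3 + 9216 = 19972/3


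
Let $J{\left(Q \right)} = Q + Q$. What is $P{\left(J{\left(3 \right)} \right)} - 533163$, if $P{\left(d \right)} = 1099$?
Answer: $-532064$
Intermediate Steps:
$J{\left(Q \right)} = 2 Q$
$P{\left(J{\left(3 \right)} \right)} - 533163 = 1099 - 533163 = -532064$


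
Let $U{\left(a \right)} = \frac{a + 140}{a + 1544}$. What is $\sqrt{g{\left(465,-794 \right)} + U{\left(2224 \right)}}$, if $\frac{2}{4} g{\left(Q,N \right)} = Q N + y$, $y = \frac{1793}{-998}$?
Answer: $\frac{i \sqrt{18128654938765834}}{156686} \approx 859.32 i$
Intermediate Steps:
$y = - \frac{1793}{998}$ ($y = 1793 \left(- \frac{1}{998}\right) = - \frac{1793}{998} \approx -1.7966$)
$U{\left(a \right)} = \frac{140 + a}{1544 + a}$
$g{\left(Q,N \right)} = - \frac{1793}{499} + 2 N Q$ ($g{\left(Q,N \right)} = 2 \left(Q N - \frac{1793}{998}\right) = 2 \left(N Q - \frac{1793}{998}\right) = 2 \left(- \frac{1793}{998} + N Q\right) = - \frac{1793}{499} + 2 N Q$)
$\sqrt{g{\left(465,-794 \right)} + U{\left(2224 \right)}} = \sqrt{\left(- \frac{1793}{499} + 2 \left(-794\right) 465\right) + \frac{140 + 2224}{1544 + 2224}} = \sqrt{\left(- \frac{1793}{499} - 738420\right) + \frac{1}{3768} \cdot 2364} = \sqrt{- \frac{368473373}{499} + \frac{1}{3768} \cdot 2364} = \sqrt{- \frac{368473373}{499} + \frac{197}{314}} = \sqrt{- \frac{115700540819}{156686}} = \frac{i \sqrt{18128654938765834}}{156686}$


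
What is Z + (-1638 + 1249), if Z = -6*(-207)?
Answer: 853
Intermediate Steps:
Z = 1242
Z + (-1638 + 1249) = 1242 + (-1638 + 1249) = 1242 - 389 = 853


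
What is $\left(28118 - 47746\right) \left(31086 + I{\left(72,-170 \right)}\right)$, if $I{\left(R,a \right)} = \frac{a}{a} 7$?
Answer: $-610293404$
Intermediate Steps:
$I{\left(R,a \right)} = 7$ ($I{\left(R,a \right)} = 1 \cdot 7 = 7$)
$\left(28118 - 47746\right) \left(31086 + I{\left(72,-170 \right)}\right) = \left(28118 - 47746\right) \left(31086 + 7\right) = \left(-19628\right) 31093 = -610293404$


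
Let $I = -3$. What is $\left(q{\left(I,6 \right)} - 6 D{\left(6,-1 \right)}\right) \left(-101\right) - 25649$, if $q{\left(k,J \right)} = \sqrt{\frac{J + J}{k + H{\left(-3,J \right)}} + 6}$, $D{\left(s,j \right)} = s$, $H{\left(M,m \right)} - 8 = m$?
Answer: $-22013 - \frac{101 \sqrt{858}}{11} \approx -22282.0$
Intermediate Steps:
$H{\left(M,m \right)} = 8 + m$
$q{\left(k,J \right)} = \sqrt{6 + \frac{2 J}{8 + J + k}}$ ($q{\left(k,J \right)} = \sqrt{\frac{J + J}{k + \left(8 + J\right)} + 6} = \sqrt{\frac{2 J}{8 + J + k} + 6} = \sqrt{6 + \frac{2 J}{8 + J + k}}$)
$\left(q{\left(I,6 \right)} - 6 D{\left(6,-1 \right)}\right) \left(-101\right) - 25649 = \left(\sqrt{6 + 2 \cdot 6 \frac{1}{8 + 6 - 3}} - 36\right) \left(-101\right) - 25649 = \left(\sqrt{6 + 2 \cdot 6 \cdot \frac{1}{11}} - 36\right) \left(-101\right) - 25649 = \left(\sqrt{6 + \frac{12}{11}} - 36\right) \left(-101\right) - 25649 = \left(\sqrt{\frac{78}{11}} - 36\right) \left(-101\right) - 25649 = \left(\frac{\sqrt{858}}{11} - 36\right) \left(-101\right) - 25649 = \left(-36 + \frac{\sqrt{858}}{11}\right) \left(-101\right) - 25649 = \left(3636 - \frac{101 \sqrt{858}}{11}\right) - 25649 = -22013 - \frac{101 \sqrt{858}}{11}$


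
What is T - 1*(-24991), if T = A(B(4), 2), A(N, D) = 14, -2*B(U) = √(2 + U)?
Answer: 25005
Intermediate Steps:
B(U) = -√(2 + U)/2
T = 14
T - 1*(-24991) = 14 - 1*(-24991) = 14 + 24991 = 25005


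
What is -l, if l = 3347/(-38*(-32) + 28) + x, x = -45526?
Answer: 56630997/1244 ≈ 45523.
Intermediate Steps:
l = -56630997/1244 (l = 3347/(-38*(-32) + 28) - 45526 = 3347/(1216 + 28) - 45526 = 3347/1244 - 45526 = -56630997/1244 ≈ -45523.)
-l = -1*(-56630997/1244) = 56630997/1244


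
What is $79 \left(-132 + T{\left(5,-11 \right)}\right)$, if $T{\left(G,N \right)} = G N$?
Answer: $-14773$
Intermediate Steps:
$79 \left(-132 + T{\left(5,-11 \right)}\right) = 79 \left(-132 + 5 \left(-11\right)\right) = 79 \left(-132 - 55\right) = 79 \left(-187\right) = -14773$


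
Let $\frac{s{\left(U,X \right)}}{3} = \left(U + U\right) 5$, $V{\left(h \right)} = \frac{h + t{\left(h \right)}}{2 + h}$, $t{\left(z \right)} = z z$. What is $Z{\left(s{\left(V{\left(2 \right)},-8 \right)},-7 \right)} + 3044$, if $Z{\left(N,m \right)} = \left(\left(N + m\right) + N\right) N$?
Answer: $6779$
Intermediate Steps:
$t{\left(z \right)} = z^{2}$
$V{\left(h \right)} = \frac{h + h^{2}}{2 + h}$
$s{\left(U,X \right)} = 30 U$ ($s{\left(U,X \right)} = 3 \left(U + U\right) 5 = 3 \cdot 2 U 5 = 3 \cdot 10 U = 30 U$)
$Z{\left(N,m \right)} = N \left(m + 2 N\right)$ ($Z{\left(N,m \right)} = \left(m + 2 N\right) N = N \left(m + 2 N\right)$)
$Z{\left(s{\left(V{\left(2 \right)},-8 \right)},-7 \right)} + 3044 = 30 \frac{2 \left(1 + 2\right)}{2 + 2} \left(-7 + 2 \cdot 30 \frac{2 \left(1 + 2\right)}{2 + 2}\right) + 3044 = 30 \cdot 2 \cdot \frac{1}{4} \cdot 3 \left(-7 + 2 \cdot 30 \cdot 2 \cdot \frac{1}{4} \cdot 3\right) + 3044 = 30 \cdot \frac{3}{2} \left(-7 + 2 \cdot 30 \cdot \frac{3}{2}\right) + 3044 = 45 \left(-7 + 2 \cdot 45\right) + 3044 = 45 \left(-7 + 90\right) + 3044 = 45 \cdot 83 + 3044 = 3735 + 3044 = 6779$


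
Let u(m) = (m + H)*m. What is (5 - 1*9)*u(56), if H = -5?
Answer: -11424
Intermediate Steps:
u(m) = m*(-5 + m) (u(m) = (m - 5)*m = (-5 + m)*m = m*(-5 + m))
(5 - 1*9)*u(56) = (5 - 1*9)*(56*(-5 + 56)) = (5 - 9)*(56*51) = -4*2856 = -11424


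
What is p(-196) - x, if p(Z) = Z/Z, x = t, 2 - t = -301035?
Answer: -301036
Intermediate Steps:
t = 301037 (t = 2 - 1*(-301035) = 2 + 301035 = 301037)
x = 301037
p(Z) = 1
p(-196) - x = 1 - 1*301037 = 1 - 301037 = -301036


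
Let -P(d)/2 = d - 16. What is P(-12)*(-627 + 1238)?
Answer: 34216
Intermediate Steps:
P(d) = 32 - 2*d (P(d) = -2*(d - 16) = -2*(-16 + d) = 32 - 2*d)
P(-12)*(-627 + 1238) = (32 - 2*(-12))*(-627 + 1238) = (32 + 24)*611 = 56*611 = 34216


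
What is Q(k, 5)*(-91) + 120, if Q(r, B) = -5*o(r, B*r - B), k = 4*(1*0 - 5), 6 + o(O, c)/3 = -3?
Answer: -12165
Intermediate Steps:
o(O, c) = -27 (o(O, c) = -18 + 3*(-3) = -18 - 9 = -27)
k = -20 (k = 4*(0 - 5) = 4*(-5) = -20)
Q(r, B) = 135 (Q(r, B) = -5*(-27) = 135)
Q(k, 5)*(-91) + 120 = 135*(-91) + 120 = -12285 + 120 = -12165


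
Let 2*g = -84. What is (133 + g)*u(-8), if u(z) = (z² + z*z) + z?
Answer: 10920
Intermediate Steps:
g = -42 (g = (½)*(-84) = -42)
u(z) = z + 2*z² (u(z) = (z² + z²) + z = 2*z² + z = z + 2*z²)
(133 + g)*u(-8) = (133 - 42)*(-8*(1 + 2*(-8))) = 91*(-8*(1 - 16)) = 91*(-8*(-15)) = 91*120 = 10920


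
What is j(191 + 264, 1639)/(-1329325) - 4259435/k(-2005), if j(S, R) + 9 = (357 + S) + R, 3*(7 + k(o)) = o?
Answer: 16986515346633/2693212450 ≈ 6307.2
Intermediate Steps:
k(o) = -7 + o/3
j(S, R) = 348 + R + S (j(S, R) = -9 + ((357 + S) + R) = -9 + (357 + R + S) = 348 + R + S)
j(191 + 264, 1639)/(-1329325) - 4259435/k(-2005) = (348 + 1639 + (191 + 264))/(-1329325) - 4259435/(-7 + (⅓)*(-2005)) = (348 + 1639 + 455)*(-1/1329325) - 4259435/(-7 - 2005/3) = 2442*(-1/1329325) - 4259435/(-2026/3) = -2442/1329325 - 4259435*(-3/2026) = -2442/1329325 + 12778305/2026 = 16986515346633/2693212450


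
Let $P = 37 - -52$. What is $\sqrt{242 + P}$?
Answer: $\sqrt{331} \approx 18.193$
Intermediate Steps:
$P = 89$ ($P = 37 + 52 = 89$)
$\sqrt{242 + P} = \sqrt{242 + 89} = \sqrt{331}$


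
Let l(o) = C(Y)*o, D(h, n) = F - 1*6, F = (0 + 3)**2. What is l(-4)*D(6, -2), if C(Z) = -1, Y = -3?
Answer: 12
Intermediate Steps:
F = 9 (F = 3**2 = 9)
D(h, n) = 3 (D(h, n) = 9 - 1*6 = 9 - 6 = 3)
l(o) = -o
l(-4)*D(6, -2) = -1*(-4)*3 = 4*3 = 12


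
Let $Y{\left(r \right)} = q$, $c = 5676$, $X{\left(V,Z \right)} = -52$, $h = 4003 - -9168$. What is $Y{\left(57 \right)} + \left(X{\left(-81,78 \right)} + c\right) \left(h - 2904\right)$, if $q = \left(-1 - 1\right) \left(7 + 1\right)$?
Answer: $57741592$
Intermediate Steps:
$h = 13171$ ($h = 4003 + 9168 = 13171$)
$q = -16$ ($q = \left(-2\right) 8 = -16$)
$Y{\left(r \right)} = -16$
$Y{\left(57 \right)} + \left(X{\left(-81,78 \right)} + c\right) \left(h - 2904\right) = -16 + \left(-52 + 5676\right) \left(13171 - 2904\right) = -16 + 5624 \cdot 10267 = -16 + 57741608 = 57741592$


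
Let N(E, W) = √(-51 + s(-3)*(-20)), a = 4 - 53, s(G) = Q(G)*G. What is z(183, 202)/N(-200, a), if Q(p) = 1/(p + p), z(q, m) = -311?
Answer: 311*I*√61/61 ≈ 39.819*I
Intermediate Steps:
Q(p) = 1/(2*p)
s(G) = ½ (s(G) = (1/(2*G))*G = ½)
a = -49
N(E, W) = I*√61 (N(E, W) = √(-51 + (½)*(-20)) = √(-51 - 10) = √(-61) = I*√61)
z(183, 202)/N(-200, a) = -311*(-I*√61/61) = -(-311)*I*√61/61 = 311*I*√61/61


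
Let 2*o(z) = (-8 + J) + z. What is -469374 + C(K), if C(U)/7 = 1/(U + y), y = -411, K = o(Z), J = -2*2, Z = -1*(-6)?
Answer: -194320843/414 ≈ -4.6937e+5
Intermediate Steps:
Z = 6
J = -4
o(z) = -6 + z/2 (o(z) = ((-8 - 4) + z)/2 = (-12 + z)/2 = -6 + z/2)
K = -3 (K = -6 + (1/2)*6 = -6 + 3 = -3)
C(U) = 7/(-411 + U) (C(U) = 7/(U - 411) = 7/(-411 + U))
-469374 + C(K) = -469374 + 7/(-411 - 3) = -469374 + 7/(-414) = -469374 + 7*(-1/414) = -469374 - 7/414 = -194320843/414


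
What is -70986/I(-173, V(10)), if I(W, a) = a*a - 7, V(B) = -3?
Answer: -35493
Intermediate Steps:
I(W, a) = -7 + a**2 (I(W, a) = a**2 - 7 = -7 + a**2)
-70986/I(-173, V(10)) = -70986/(-7 + (-3)**2) = -70986/(-7 + 9) = -70986/2 = -70986*1/2 = -35493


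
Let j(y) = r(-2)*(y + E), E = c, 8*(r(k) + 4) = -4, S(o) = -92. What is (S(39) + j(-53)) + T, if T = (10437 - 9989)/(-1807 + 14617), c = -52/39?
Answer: 279139/1830 ≈ 152.53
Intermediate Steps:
c = -4/3 (c = -52*1/39 = -4/3 ≈ -1.3333)
r(k) = -9/2 (r(k) = -4 + (1/8)*(-4) = -4 - 1/2 = -9/2)
E = -4/3 ≈ -1.3333
j(y) = 6 - 9*y/2 (j(y) = -9*(y - 4/3)/2 = -9*(-4/3 + y)/2 = 6 - 9*y/2)
T = 32/915 (T = 448/12810 = 448*(1/12810) = 32/915 ≈ 0.034973)
(S(39) + j(-53)) + T = (-92 + (6 - 9/2*(-53))) + 32/915 = (-92 + (6 + 477/2)) + 32/915 = (-92 + 489/2) + 32/915 = 305/2 + 32/915 = 279139/1830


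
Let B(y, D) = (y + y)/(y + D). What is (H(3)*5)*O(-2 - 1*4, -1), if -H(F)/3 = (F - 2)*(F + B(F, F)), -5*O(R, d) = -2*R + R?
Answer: 72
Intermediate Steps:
B(y, D) = 2*y/(D + y) (B(y, D) = (2*y)/(D + y) = 2*y/(D + y))
O(R, d) = R/5 (O(R, d) = -(-2*R + R)/5 = -(-1)*R/5 = R/5)
H(F) = -3*(1 + F)*(-2 + F) (H(F) = -3*(F - 2)*(F + 2*F/(F + F)) = -3*(-2 + F)*(F + 2*F/((2*F))) = -3*(-2 + F)*(F + 2*F*(1/(2*F))) = -3*(-2 + F)*(F + 1) = -3*(-2 + F)*(1 + F) = -3*(1 + F)*(-2 + F))
(H(3)*5)*O(-2 - 1*4, -1) = ((6 - 3*3² + 3*3)*5)*((-2 - 1*4)/5) = ((6 - 3*9 + 9)*5)*((-2 - 4)/5) = ((6 - 27 + 9)*5)*((⅕)*(-6)) = -12*5*(-6/5) = -60*(-6/5) = 72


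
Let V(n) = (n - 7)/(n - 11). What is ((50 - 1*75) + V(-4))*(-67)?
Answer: 24388/15 ≈ 1625.9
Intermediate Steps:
V(n) = (-7 + n)/(-11 + n)
((50 - 1*75) + V(-4))*(-67) = ((50 - 1*75) + (-7 - 4)/(-11 - 4))*(-67) = ((50 - 75) - 11/(-15))*(-67) = (-25 - 1/15*(-11))*(-67) = (-25 + 11/15)*(-67) = -364/15*(-67) = 24388/15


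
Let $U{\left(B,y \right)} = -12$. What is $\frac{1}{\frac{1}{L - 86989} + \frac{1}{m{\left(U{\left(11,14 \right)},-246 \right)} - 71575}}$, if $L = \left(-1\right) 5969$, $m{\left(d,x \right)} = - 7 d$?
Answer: $- \frac{6645660378}{164449} \approx -40412.0$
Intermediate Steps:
$L = -5969$
$\frac{1}{\frac{1}{L - 86989} + \frac{1}{m{\left(U{\left(11,14 \right)},-246 \right)} - 71575}} = \frac{1}{\frac{1}{-5969 - 86989} + \frac{1}{\left(-7\right) \left(-12\right) - 71575}} = \frac{1}{\frac{1}{-92958} + \frac{1}{84 - 71575}} = \frac{1}{- \frac{1}{92958} + \frac{1}{-71491}} = \frac{1}{- \frac{1}{92958} - \frac{1}{71491}} = \frac{1}{- \frac{164449}{6645660378}} = - \frac{6645660378}{164449}$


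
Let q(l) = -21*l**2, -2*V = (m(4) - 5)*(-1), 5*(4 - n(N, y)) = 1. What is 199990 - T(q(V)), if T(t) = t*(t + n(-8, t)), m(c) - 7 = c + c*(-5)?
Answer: -4274704/5 ≈ -8.5494e+5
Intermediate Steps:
m(c) = 7 - 4*c (m(c) = 7 + (c + c*(-5)) = 7 + (c - 5*c) = 7 - 4*c)
n(N, y) = 19/5 (n(N, y) = 4 - 1/5*1 = 4 - 1/5 = 19/5)
V = -7 (V = -((7 - 4*4) - 5)*(-1)/2 = -((7 - 16) - 5)*(-1)/2 = -(-9 - 5)*(-1)/2 = -(-7)*(-1) = -1/2*14 = -7)
T(t) = t*(19/5 + t) (T(t) = t*(t + 19/5) = t*(19/5 + t))
199990 - T(q(V)) = 199990 - (-21*(-7)**2)*(19 + 5*(-21*(-7)**2))/5 = 199990 - (-21*49)*(19 + 5*(-21*49))/5 = 199990 - (-1029)*(19 + 5*(-1029))/5 = 199990 - (-1029)*(19 - 5145)/5 = 199990 - (-1029)*(-5126)/5 = 199990 - 1*5274654/5 = 199990 - 5274654/5 = -4274704/5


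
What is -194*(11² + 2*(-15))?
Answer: -17654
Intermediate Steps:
-194*(11² + 2*(-15)) = -194*(121 - 30) = -194*91 = -17654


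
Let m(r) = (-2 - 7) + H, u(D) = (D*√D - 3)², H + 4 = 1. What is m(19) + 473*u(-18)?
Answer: -2754291 + 153252*I*√2 ≈ -2.7543e+6 + 2.1673e+5*I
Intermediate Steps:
H = -3 (H = -4 + 1 = -3)
u(D) = (-3 + D^(3/2))² (u(D) = (D^(3/2) - 3)² = (-3 + D^(3/2))²)
m(r) = -12 (m(r) = (-2 - 7) - 3 = -9 - 3 = -12)
m(19) + 473*u(-18) = -12 + 473*(-3 + (-18)^(3/2))² = -12 + 473*(-3 - 54*I*√2)²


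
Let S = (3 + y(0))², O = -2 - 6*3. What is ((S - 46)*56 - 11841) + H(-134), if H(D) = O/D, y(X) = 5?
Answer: -725801/67 ≈ -10833.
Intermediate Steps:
O = -20 (O = -2 - 18 = -20)
S = 64 (S = (3 + 5)² = 8² = 64)
H(D) = -20/D
((S - 46)*56 - 11841) + H(-134) = ((64 - 46)*56 - 11841) - 20/(-134) = (18*56 - 11841) - 20*(-1/134) = (1008 - 11841) + 10/67 = -10833 + 10/67 = -725801/67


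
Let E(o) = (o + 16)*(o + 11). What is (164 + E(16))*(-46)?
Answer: -47288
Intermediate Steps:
E(o) = (11 + o)*(16 + o) (E(o) = (16 + o)*(11 + o) = (11 + o)*(16 + o))
(164 + E(16))*(-46) = (164 + (176 + 16² + 27*16))*(-46) = (164 + (176 + 256 + 432))*(-46) = (164 + 864)*(-46) = 1028*(-46) = -47288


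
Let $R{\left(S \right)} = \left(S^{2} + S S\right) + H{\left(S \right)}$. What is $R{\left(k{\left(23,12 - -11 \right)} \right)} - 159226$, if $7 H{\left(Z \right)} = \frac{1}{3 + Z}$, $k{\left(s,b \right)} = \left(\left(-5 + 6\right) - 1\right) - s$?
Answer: $- \frac{22143521}{140} \approx -1.5817 \cdot 10^{5}$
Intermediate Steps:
$k{\left(s,b \right)} = - s$ ($k{\left(s,b \right)} = \left(1 - 1\right) - s = 0 - s = - s$)
$H{\left(Z \right)} = \frac{1}{7 \left(3 + Z\right)}$
$R{\left(S \right)} = 2 S^{2} + \frac{1}{7 \left(3 + S\right)}$ ($R{\left(S \right)} = \left(S^{2} + S S\right) + \frac{1}{7 \left(3 + S\right)} = \left(S^{2} + S^{2}\right) + \frac{1}{7 \left(3 + S\right)} = 2 S^{2} + \frac{1}{7 \left(3 + S\right)}$)
$R{\left(k{\left(23,12 - -11 \right)} \right)} - 159226 = \frac{1 + 14 \left(\left(-1\right) 23\right)^{2} \left(3 - 23\right)}{7 \left(3 - 23\right)} - 159226 = \frac{1 + 14 \left(-23\right)^{2} \left(3 - 23\right)}{7 \left(3 - 23\right)} - 159226 = \frac{1 + 14 \cdot 529 \left(-20\right)}{7 \left(-20\right)} - 159226 = \frac{1}{7} \left(- \frac{1}{20}\right) \left(1 - 148120\right) - 159226 = \frac{1}{7} \left(- \frac{1}{20}\right) \left(-148119\right) - 159226 = \frac{148119}{140} - 159226 = - \frac{22143521}{140}$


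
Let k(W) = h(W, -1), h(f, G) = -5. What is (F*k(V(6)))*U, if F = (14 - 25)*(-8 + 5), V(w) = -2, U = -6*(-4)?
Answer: -3960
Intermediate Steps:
U = 24
k(W) = -5
F = 33 (F = -11*(-3) = 33)
(F*k(V(6)))*U = (33*(-5))*24 = -165*24 = -3960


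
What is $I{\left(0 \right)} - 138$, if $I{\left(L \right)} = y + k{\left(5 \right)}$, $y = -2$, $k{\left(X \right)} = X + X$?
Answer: $-130$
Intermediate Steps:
$k{\left(X \right)} = 2 X$
$I{\left(L \right)} = 8$ ($I{\left(L \right)} = -2 + 2 \cdot 5 = -2 + 10 = 8$)
$I{\left(0 \right)} - 138 = 8 - 138 = -130$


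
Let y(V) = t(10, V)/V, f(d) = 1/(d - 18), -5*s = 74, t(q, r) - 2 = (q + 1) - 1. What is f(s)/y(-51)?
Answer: 85/656 ≈ 0.12957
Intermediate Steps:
t(q, r) = 2 + q (t(q, r) = 2 + ((q + 1) - 1) = 2 + ((1 + q) - 1) = 2 + q)
s = -74/5 (s = -⅕*74 = -74/5 ≈ -14.800)
f(d) = 1/(-18 + d)
y(V) = 12/V (y(V) = (2 + 10)/V = 12/V)
f(s)/y(-51) = 1/((-18 - 74/5)*((12/(-51)))) = 1/((-164/5)*((12*(-1/51)))) = -5/(164*(-4/17)) = -5/164*(-17/4) = 85/656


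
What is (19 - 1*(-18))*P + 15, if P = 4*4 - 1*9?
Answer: 274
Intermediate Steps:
P = 7 (P = 16 - 9 = 7)
(19 - 1*(-18))*P + 15 = (19 - 1*(-18))*7 + 15 = (19 + 18)*7 + 15 = 37*7 + 15 = 259 + 15 = 274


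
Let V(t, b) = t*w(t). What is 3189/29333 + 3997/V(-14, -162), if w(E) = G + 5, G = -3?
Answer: -16736387/117332 ≈ -142.64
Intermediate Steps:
w(E) = 2 (w(E) = -3 + 5 = 2)
V(t, b) = 2*t (V(t, b) = t*2 = 2*t)
3189/29333 + 3997/V(-14, -162) = 3189/29333 + 3997/((2*(-14))) = 3189*(1/29333) + 3997/(-28) = 3189/29333 + 3997*(-1/28) = 3189/29333 - 571/4 = -16736387/117332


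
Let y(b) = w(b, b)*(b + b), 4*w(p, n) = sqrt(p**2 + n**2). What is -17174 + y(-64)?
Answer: -17174 - 2048*sqrt(2) ≈ -20070.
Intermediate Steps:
w(p, n) = sqrt(n**2 + p**2)/4 (w(p, n) = sqrt(p**2 + n**2)/4 = sqrt(n**2 + p**2)/4)
y(b) = b*sqrt(2)*sqrt(b**2)/2 (y(b) = (sqrt(b**2 + b**2)/4)*(b + b) = (sqrt(2*b**2)/4)*(2*b) = ((sqrt(2)*sqrt(b**2))/4)*(2*b) = (sqrt(2)*sqrt(b**2)/4)*(2*b) = b*sqrt(2)*sqrt(b**2)/2)
-17174 + y(-64) = -17174 + (1/2)*(-64)*sqrt(2)*sqrt((-64)**2) = -17174 + (1/2)*(-64)*sqrt(2)*sqrt(4096) = -17174 + (1/2)*(-64)*sqrt(2)*64 = -17174 - 2048*sqrt(2)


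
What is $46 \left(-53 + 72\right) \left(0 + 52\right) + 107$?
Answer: $45555$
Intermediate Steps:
$46 \left(-53 + 72\right) \left(0 + 52\right) + 107 = 46 \cdot 19 \cdot 52 + 107 = 46 \cdot 988 + 107 = 45448 + 107 = 45555$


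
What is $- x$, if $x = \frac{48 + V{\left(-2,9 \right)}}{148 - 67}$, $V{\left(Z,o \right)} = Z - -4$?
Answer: $- \frac{50}{81} \approx -0.61728$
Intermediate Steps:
$V{\left(Z,o \right)} = 4 + Z$ ($V{\left(Z,o \right)} = Z + 4 = 4 + Z$)
$x = \frac{50}{81}$ ($x = \frac{48 + \left(4 - 2\right)}{148 - 67} = \frac{48 + 2}{81} = \frac{1}{81} \cdot 50 = \frac{50}{81} \approx 0.61728$)
$- x = \left(-1\right) \frac{50}{81} = - \frac{50}{81}$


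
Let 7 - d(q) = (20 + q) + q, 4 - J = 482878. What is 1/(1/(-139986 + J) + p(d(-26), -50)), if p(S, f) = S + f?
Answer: -622860/6851461 ≈ -0.090909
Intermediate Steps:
J = -482874 (J = 4 - 1*482878 = 4 - 482878 = -482874)
d(q) = -13 - 2*q (d(q) = 7 - ((20 + q) + q) = 7 - (20 + 2*q) = 7 + (-20 - 2*q) = -13 - 2*q)
1/(1/(-139986 + J) + p(d(-26), -50)) = 1/(1/(-139986 - 482874) + ((-13 - 2*(-26)) - 50)) = 1/(1/(-622860) + ((-13 + 52) - 50)) = 1/(-1/622860 + (39 - 50)) = 1/(-1/622860 - 11) = 1/(-6851461/622860) = -622860/6851461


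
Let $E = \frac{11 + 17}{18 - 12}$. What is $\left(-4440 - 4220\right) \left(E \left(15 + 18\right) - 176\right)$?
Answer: $190520$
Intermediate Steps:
$E = \frac{14}{3}$ ($E = \frac{28}{6} = 28 \cdot \frac{1}{6} = \frac{14}{3} \approx 4.6667$)
$\left(-4440 - 4220\right) \left(E \left(15 + 18\right) - 176\right) = \left(-4440 - 4220\right) \left(\frac{14 \left(15 + 18\right)}{3} - 176\right) = - 8660 \left(\frac{14}{3} \cdot 33 - 176\right) = - 8660 \left(154 - 176\right) = \left(-8660\right) \left(-22\right) = 190520$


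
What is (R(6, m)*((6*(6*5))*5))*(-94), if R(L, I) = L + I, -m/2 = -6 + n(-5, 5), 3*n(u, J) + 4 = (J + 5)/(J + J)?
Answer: -1692000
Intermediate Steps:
n(u, J) = -4/3 + (5 + J)/(6*J) (n(u, J) = -4/3 + ((J + 5)/(J + J))/3 = -4/3 + ((5 + J)/((2*J)))/3 = -4/3 + ((5 + J)*(1/(2*J)))/3 = -4/3 + ((5 + J)/(2*J))/3 = -4/3 + (5 + J)/(6*J))
m = 14 (m = -2*(-6 + (⅙)*(5 - 7*5)/5) = -2*(-6 + (⅙)*(⅕)*(5 - 35)) = -2*(-6 + (⅙)*(⅕)*(-30)) = -2*(-6 - 1) = -2*(-7) = 14)
R(L, I) = I + L
(R(6, m)*((6*(6*5))*5))*(-94) = ((14 + 6)*((6*(6*5))*5))*(-94) = (20*((6*30)*5))*(-94) = (20*(180*5))*(-94) = (20*900)*(-94) = 18000*(-94) = -1692000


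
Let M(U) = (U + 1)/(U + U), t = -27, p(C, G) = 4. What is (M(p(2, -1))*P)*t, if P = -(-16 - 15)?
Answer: -4185/8 ≈ -523.13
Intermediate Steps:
M(U) = (1 + U)/(2*U) (M(U) = (1 + U)/((2*U)) = (1 + U)*(1/(2*U)) = (1 + U)/(2*U))
P = 31 (P = -1*(-31) = 31)
(M(p(2, -1))*P)*t = (((½)*(1 + 4)/4)*31)*(-27) = (((½)*(¼)*5)*31)*(-27) = ((5/8)*31)*(-27) = (155/8)*(-27) = -4185/8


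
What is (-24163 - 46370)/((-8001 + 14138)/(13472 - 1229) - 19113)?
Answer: 863535519/233994322 ≈ 3.6904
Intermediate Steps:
(-24163 - 46370)/((-8001 + 14138)/(13472 - 1229) - 19113) = -70533/(6137/12243 - 19113) = -70533/(-233994322/12243) = -70533*(-12243/233994322) = 863535519/233994322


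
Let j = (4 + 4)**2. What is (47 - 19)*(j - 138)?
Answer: -2072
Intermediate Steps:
j = 64 (j = 8**2 = 64)
(47 - 19)*(j - 138) = (47 - 19)*(64 - 138) = 28*(-74) = -2072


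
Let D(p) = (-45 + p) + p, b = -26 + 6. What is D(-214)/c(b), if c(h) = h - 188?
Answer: 473/208 ≈ 2.2740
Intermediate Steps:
b = -20
c(h) = -188 + h
D(p) = -45 + 2*p
D(-214)/c(b) = (-45 + 2*(-214))/(-188 - 20) = (-45 - 428)/(-208) = -473*(-1/208) = 473/208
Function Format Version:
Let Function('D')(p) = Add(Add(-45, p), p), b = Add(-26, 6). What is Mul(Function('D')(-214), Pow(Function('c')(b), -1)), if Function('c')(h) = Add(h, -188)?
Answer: Rational(473, 208) ≈ 2.2740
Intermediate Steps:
b = -20
Function('c')(h) = Add(-188, h)
Function('D')(p) = Add(-45, Mul(2, p))
Mul(Function('D')(-214), Pow(Function('c')(b), -1)) = Mul(Add(-45, Mul(2, -214)), Pow(Add(-188, -20), -1)) = Mul(Add(-45, -428), Pow(-208, -1)) = Mul(-473, Rational(-1, 208)) = Rational(473, 208)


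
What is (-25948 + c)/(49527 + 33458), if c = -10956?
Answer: -5272/11855 ≈ -0.44471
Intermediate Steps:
(-25948 + c)/(49527 + 33458) = (-25948 - 10956)/(49527 + 33458) = -36904/82985 = -36904*1/82985 = -5272/11855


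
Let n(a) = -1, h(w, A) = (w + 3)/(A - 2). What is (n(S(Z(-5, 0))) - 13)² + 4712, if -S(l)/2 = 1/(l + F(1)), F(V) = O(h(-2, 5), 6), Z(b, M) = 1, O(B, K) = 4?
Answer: 4908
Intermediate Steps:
h(w, A) = (3 + w)/(-2 + A)
F(V) = 4
S(l) = -2/(4 + l) (S(l) = -2/(l + 4) = -2/(4 + l))
(n(S(Z(-5, 0))) - 13)² + 4712 = (-1 - 13)² + 4712 = (-14)² + 4712 = 196 + 4712 = 4908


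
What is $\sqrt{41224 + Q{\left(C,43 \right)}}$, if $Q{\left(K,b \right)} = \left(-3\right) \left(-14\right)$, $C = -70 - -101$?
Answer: $\sqrt{41266} \approx 203.14$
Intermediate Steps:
$C = 31$ ($C = -70 + 101 = 31$)
$Q{\left(K,b \right)} = 42$
$\sqrt{41224 + Q{\left(C,43 \right)}} = \sqrt{41224 + 42} = \sqrt{41266}$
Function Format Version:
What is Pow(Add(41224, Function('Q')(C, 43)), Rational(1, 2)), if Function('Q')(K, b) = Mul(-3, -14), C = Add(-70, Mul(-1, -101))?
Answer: Pow(41266, Rational(1, 2)) ≈ 203.14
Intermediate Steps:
C = 31 (C = Add(-70, 101) = 31)
Function('Q')(K, b) = 42
Pow(Add(41224, Function('Q')(C, 43)), Rational(1, 2)) = Pow(Add(41224, 42), Rational(1, 2)) = Pow(41266, Rational(1, 2))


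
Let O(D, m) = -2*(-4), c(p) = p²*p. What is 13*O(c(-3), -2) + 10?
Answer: 114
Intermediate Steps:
c(p) = p³
O(D, m) = 8
13*O(c(-3), -2) + 10 = 13*8 + 10 = 104 + 10 = 114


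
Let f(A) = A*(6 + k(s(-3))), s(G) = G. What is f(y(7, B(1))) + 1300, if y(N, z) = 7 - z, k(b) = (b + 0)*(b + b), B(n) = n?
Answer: 1444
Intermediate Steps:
k(b) = 2*b² (k(b) = b*(2*b) = 2*b²)
f(A) = 24*A (f(A) = A*(6 + 2*(-3)²) = A*(6 + 2*9) = A*(6 + 18) = A*24 = 24*A)
f(y(7, B(1))) + 1300 = 24*(7 - 1*1) + 1300 = 24*(7 - 1) + 1300 = 24*6 + 1300 = 144 + 1300 = 1444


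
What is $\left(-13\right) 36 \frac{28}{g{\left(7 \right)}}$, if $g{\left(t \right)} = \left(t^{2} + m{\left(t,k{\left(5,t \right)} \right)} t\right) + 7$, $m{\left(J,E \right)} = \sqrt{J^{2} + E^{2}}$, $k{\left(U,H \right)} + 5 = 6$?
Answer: $- \frac{7488}{7} + \frac{4680 \sqrt{2}}{7} \approx -124.21$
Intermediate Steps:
$k{\left(U,H \right)} = 1$ ($k{\left(U,H \right)} = -5 + 6 = 1$)
$m{\left(J,E \right)} = \sqrt{E^{2} + J^{2}}$
$g{\left(t \right)} = 7 + t^{2} + t \sqrt{1 + t^{2}}$ ($g{\left(t \right)} = \left(t^{2} + \sqrt{1^{2} + t^{2}} t\right) + 7 = \left(t^{2} + \sqrt{1 + t^{2}} t\right) + 7 = \left(t^{2} + t \sqrt{1 + t^{2}}\right) + 7 = 7 + t^{2} + t \sqrt{1 + t^{2}}$)
$\left(-13\right) 36 \frac{28}{g{\left(7 \right)}} = \left(-13\right) 36 \frac{28}{7 + 7^{2} + 7 \sqrt{1 + 7^{2}}} = - 468 \frac{28}{7 + 49 + 7 \sqrt{1 + 49}} = - 468 \frac{28}{7 + 49 + 7 \sqrt{50}} = - 468 \frac{28}{7 + 49 + 7 \cdot 5 \sqrt{2}} = - 468 \frac{28}{7 + 49 + 35 \sqrt{2}} = - 468 \frac{28}{56 + 35 \sqrt{2}} = - \frac{13104}{56 + 35 \sqrt{2}}$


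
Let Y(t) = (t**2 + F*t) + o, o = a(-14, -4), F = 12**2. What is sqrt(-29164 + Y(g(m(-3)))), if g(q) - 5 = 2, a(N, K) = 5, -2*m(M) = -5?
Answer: I*sqrt(28102) ≈ 167.64*I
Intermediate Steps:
m(M) = 5/2 (m(M) = -1/2*(-5) = 5/2)
g(q) = 7 (g(q) = 5 + 2 = 7)
F = 144
o = 5
Y(t) = 5 + t**2 + 144*t (Y(t) = (t**2 + 144*t) + 5 = 5 + t**2 + 144*t)
sqrt(-29164 + Y(g(m(-3)))) = sqrt(-29164 + (5 + 7**2 + 144*7)) = sqrt(-29164 + (5 + 49 + 1008)) = sqrt(-29164 + 1062) = sqrt(-28102) = I*sqrt(28102)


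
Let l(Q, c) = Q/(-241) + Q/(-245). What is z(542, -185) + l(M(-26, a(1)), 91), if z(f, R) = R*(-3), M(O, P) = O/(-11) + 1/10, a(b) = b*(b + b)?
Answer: 1802282772/3247475 ≈ 554.98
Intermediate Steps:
a(b) = 2*b² (a(b) = b*(2*b) = 2*b²)
M(O, P) = ⅒ - O/11 (M(O, P) = O*(-1/11) + 1*(⅒) = -O/11 + ⅒ = ⅒ - O/11)
z(f, R) = -3*R
l(Q, c) = -486*Q/59045 (l(Q, c) = Q*(-1/241) + Q*(-1/245) = -Q/241 - Q/245 = -486*Q/59045)
z(542, -185) + l(M(-26, a(1)), 91) = -3*(-185) - 486*(⅒ - 1/11*(-26))/59045 = 555 - 486*(⅒ + 26/11)/59045 = 555 - 486/59045*271/110 = 555 - 65853/3247475 = 1802282772/3247475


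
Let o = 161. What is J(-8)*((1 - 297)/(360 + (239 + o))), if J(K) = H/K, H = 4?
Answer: 37/190 ≈ 0.19474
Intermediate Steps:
J(K) = 4/K
J(-8)*((1 - 297)/(360 + (239 + o))) = (4/(-8))*((1 - 297)/(360 + (239 + 161))) = (4*(-1/8))*(-296/(360 + 400)) = -(-148)/760 = -1/2*(-37/95) = 37/190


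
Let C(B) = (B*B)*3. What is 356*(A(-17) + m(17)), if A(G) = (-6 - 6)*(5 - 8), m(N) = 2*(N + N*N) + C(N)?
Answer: 539340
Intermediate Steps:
C(B) = 3*B² (C(B) = B²*3 = 3*B²)
m(N) = 2*N + 5*N² (m(N) = 2*(N + N*N) + 3*N² = 2*(N + N²) + 3*N² = (2*N + 2*N²) + 3*N² = 2*N + 5*N²)
A(G) = 36 (A(G) = -12*(-3) = 36)
356*(A(-17) + m(17)) = 356*(36 + 17*(2 + 5*17)) = 356*(36 + 17*(2 + 85)) = 356*(36 + 17*87) = 356*(36 + 1479) = 356*1515 = 539340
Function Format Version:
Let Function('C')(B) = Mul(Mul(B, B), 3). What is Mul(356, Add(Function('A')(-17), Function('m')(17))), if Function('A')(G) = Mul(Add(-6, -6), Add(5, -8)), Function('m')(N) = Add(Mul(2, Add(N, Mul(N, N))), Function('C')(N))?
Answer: 539340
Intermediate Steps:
Function('C')(B) = Mul(3, Pow(B, 2)) (Function('C')(B) = Mul(Pow(B, 2), 3) = Mul(3, Pow(B, 2)))
Function('m')(N) = Add(Mul(2, N), Mul(5, Pow(N, 2))) (Function('m')(N) = Add(Mul(2, Add(N, Mul(N, N))), Mul(3, Pow(N, 2))) = Add(Mul(2, Add(N, Pow(N, 2))), Mul(3, Pow(N, 2))) = Add(Add(Mul(2, N), Mul(2, Pow(N, 2))), Mul(3, Pow(N, 2))) = Add(Mul(2, N), Mul(5, Pow(N, 2))))
Function('A')(G) = 36 (Function('A')(G) = Mul(-12, -3) = 36)
Mul(356, Add(Function('A')(-17), Function('m')(17))) = Mul(356, Add(36, Mul(17, Add(2, Mul(5, 17))))) = Mul(356, Add(36, Mul(17, Add(2, 85)))) = Mul(356, Add(36, Mul(17, 87))) = Mul(356, Add(36, 1479)) = Mul(356, 1515) = 539340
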